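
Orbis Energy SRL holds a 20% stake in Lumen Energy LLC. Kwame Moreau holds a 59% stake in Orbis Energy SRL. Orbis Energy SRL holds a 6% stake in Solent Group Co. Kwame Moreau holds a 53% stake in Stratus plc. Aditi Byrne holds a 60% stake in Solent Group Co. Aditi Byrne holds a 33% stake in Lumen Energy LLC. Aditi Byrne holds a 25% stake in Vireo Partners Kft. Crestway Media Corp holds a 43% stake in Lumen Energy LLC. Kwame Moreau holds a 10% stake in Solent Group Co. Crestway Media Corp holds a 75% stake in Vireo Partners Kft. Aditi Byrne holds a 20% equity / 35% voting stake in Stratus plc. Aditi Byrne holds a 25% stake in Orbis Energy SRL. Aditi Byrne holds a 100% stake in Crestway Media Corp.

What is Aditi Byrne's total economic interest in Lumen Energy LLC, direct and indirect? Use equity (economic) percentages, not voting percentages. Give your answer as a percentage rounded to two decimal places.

81.00%

Aditi reaches Lumen along 3 paths.
Direct stake: 33% = 33%.
Via Crestway: 100% × 43% = 43%.
Via Orbis: 25% × 20% = 5%.
Total: 33% + 43% + 5% = 81%.
Rounded: 81.00%.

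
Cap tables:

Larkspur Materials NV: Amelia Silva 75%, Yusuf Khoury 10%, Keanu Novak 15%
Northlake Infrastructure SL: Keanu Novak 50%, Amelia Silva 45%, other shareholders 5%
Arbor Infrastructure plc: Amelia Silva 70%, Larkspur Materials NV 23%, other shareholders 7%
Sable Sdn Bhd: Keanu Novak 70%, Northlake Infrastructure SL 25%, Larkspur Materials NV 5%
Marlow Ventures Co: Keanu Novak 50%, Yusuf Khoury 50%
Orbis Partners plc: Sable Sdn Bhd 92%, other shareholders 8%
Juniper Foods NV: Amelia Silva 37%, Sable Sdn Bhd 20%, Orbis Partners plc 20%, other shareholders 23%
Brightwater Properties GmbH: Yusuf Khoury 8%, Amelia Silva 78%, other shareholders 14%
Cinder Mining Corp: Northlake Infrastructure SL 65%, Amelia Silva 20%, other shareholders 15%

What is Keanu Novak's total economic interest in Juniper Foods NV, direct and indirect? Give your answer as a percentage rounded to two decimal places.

Keanu reaches Juniper along 6 paths.
Via Sable: 70% × 20% = 14%.
Via Northlake → Sable: 50% × 25% × 20% = 2.5%.
Via Larkspur → Sable: 15% × 5% × 20% = 0.15%.
Via Sable → Orbis: 70% × 92% × 20% = 12.88%.
Via Northlake → Sable → Orbis: 50% × 25% × 92% × 20% = 2.3%.
Via Larkspur → Sable → Orbis: 15% × 5% × 92% × 20% = 0.138%.
Total: 14% + 2.5% + 0.15% + 12.88% + 2.3% + 0.138% = 31.968%.
Rounded: 31.97%.

31.97%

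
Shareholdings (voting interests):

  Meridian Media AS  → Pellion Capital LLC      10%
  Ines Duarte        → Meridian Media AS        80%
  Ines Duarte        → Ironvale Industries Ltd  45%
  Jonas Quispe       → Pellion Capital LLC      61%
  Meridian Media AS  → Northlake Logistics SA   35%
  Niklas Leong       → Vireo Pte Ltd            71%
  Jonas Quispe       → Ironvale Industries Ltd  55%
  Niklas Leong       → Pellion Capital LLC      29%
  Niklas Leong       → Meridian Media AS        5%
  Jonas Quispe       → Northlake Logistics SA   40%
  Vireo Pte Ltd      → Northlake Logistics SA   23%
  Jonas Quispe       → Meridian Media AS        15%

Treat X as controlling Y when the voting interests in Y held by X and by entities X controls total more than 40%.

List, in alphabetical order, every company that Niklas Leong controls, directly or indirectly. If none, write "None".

Niklas holds 71% of Vireo, so Niklas controls Vireo.
No other company's threshold is met.

Vireo Pte Ltd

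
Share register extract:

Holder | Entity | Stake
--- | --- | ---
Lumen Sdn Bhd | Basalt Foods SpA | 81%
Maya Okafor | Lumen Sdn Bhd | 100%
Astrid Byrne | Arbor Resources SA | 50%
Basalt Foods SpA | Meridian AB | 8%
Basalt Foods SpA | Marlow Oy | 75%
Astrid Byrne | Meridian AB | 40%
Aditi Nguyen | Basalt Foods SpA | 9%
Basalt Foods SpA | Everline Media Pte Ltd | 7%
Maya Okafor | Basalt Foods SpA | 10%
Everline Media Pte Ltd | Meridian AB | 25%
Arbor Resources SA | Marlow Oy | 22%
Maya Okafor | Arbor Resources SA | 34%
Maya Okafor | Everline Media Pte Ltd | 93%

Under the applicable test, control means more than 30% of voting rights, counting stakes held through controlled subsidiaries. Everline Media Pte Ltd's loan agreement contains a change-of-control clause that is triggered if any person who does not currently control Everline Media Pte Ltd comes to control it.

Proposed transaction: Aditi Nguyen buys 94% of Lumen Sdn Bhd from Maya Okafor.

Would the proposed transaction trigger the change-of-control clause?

No

The purchase adds only to Aditi's holdings (Maya's stake shrinks), so Aditi is the only person who could newly come to control Everline.
Aditi's largest direct stake is 9% in Basalt, which does not meet the threshold, so Aditi controls no company.
Neither Aditi nor any entity Aditi controls holds any voting interest in Everline.
So before the transaction, Aditi does not control Everline.
After the purchase, Aditi holds 94% of Lumen directly, and Maya's stake falls to 6%.
Aditi holds 94% of Lumen, so Aditi controls Lumen.
Aditi and Lumen together hold 9% + 81% = 90% of Basalt, so Aditi controls Basalt.
Basalt holds 75% of Marlow, so Aditi controls Marlow.
After the transaction, Aditi's side holds 7% of Everline, not > 30%, so Aditi still does not control Everline.
No new person acquires control, so the clause is not triggered.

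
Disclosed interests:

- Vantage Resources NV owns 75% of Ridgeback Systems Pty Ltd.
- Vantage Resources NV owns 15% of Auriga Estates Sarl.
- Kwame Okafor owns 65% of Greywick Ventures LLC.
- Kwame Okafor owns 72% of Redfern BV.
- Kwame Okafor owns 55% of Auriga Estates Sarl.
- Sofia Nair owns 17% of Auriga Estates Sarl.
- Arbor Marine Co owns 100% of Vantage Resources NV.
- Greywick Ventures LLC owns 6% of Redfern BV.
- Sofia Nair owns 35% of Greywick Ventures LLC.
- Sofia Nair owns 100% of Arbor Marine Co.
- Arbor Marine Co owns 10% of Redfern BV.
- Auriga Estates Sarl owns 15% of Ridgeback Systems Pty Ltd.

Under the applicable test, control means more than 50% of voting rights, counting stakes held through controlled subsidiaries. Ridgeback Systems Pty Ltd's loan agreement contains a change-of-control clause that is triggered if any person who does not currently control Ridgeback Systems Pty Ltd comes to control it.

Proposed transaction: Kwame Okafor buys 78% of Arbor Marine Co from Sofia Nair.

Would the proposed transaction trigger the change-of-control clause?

Yes

The purchase adds only to Kwame's holdings (Sofia's stake shrinks), so Kwame is the only person who could newly come to control Ridgeback.
Kwame holds 65% of Greywick, so Kwame controls Greywick.
Kwame holds 55% of Auriga, so Kwame controls Auriga.
Greywick and Kwame together hold 6% + 72% = 78% of Redfern, so Kwame controls Redfern.
In Ridgeback, Kwame's side holds only 15%, not > 50%.
So before the transaction, Kwame does not control Ridgeback.
After the purchase, Kwame holds 78% of Arbor directly, and Sofia's stake falls to 22%.
Kwame holds 78% of Arbor, so Kwame controls Arbor.
Arbor holds 100% of Vantage, so Kwame controls Vantage.
Kwame and Vantage together hold 55% + 15% = 70% of Auriga, so Kwame controls Auriga.
Auriga and Vantage together hold 15% + 75% = 90% of Ridgeback, so Kwame controls Ridgeback.
Kwame did not control Ridgeback before and does after, so the clause is triggered.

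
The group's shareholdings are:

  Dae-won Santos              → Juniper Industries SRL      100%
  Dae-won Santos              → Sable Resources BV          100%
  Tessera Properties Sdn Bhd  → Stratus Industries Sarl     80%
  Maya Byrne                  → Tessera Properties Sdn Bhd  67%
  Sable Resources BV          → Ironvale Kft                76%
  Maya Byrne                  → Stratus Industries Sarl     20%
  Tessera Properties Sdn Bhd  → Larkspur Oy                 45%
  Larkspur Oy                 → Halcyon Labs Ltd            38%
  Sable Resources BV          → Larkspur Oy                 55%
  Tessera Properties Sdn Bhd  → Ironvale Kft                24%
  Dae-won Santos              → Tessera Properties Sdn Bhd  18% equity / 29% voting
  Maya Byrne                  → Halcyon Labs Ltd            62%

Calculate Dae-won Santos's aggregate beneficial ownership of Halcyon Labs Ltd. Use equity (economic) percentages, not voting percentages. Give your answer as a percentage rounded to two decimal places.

Dae-won reaches Halcyon along 2 paths.
Via Tessera → Larkspur: 18% × 45% × 38% = 3.078%.
Via Sable → Larkspur: 100% × 55% × 38% = 20.9%.
Total: 3.078% + 20.9% = 23.978%.
Rounded: 23.98%.

23.98%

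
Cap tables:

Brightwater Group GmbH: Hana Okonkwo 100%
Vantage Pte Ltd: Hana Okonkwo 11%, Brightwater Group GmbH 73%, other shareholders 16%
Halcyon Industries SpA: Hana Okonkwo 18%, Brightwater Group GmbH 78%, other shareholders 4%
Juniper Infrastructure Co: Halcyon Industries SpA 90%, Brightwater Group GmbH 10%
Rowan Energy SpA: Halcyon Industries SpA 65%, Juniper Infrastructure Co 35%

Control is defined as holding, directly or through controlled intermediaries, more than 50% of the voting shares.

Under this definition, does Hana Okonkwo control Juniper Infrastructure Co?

Yes

Hana holds 100% of Brightwater, so Hana controls Brightwater.
Hana and Brightwater together hold 18% + 78% = 96% of Halcyon, so Hana controls Halcyon.
Halcyon and Brightwater together hold 90% + 10% = 100% of Juniper, so Hana controls Juniper.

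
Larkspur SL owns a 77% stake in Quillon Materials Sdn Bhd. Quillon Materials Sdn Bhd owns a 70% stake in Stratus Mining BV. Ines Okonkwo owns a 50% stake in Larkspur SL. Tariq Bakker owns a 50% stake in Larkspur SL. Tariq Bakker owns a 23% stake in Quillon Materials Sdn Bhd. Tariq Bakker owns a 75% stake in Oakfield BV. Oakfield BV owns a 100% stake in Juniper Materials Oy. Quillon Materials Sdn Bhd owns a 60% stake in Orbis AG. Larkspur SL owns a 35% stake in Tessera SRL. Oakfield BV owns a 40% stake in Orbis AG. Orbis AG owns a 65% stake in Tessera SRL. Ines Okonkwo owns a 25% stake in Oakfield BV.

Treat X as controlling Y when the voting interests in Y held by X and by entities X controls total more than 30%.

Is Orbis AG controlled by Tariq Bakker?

Yes

Tariq holds 75% of Oakfield, so Tariq controls Oakfield.
Tariq holds 50% of Larkspur, so Tariq controls Larkspur.
Tariq and Larkspur together hold 23% + 77% = 100% of Quillon, so Tariq controls Quillon.
Quillon and Oakfield together hold 60% + 40% = 100% of Orbis, so Tariq controls Orbis.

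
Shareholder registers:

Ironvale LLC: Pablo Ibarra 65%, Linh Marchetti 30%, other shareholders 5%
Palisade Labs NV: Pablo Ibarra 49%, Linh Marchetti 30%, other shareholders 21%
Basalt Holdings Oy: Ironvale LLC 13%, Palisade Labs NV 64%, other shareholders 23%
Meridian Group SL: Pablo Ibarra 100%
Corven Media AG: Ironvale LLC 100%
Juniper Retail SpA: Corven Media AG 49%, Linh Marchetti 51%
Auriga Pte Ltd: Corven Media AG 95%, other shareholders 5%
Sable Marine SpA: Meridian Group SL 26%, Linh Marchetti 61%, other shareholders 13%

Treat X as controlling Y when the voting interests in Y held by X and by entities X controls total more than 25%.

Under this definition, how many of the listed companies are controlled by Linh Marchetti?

7

Linh holds 30% of Ironvale, so Linh controls Ironvale.
Linh holds 30% of Palisade, so Linh controls Palisade.
Ironvale and Palisade together hold 13% + 64% = 77% of Basalt, so Linh controls Basalt.
Ironvale holds 100% of Corven, so Linh controls Corven.
Corven and Linh together hold 49% + 51% = 100% of Juniper, so Linh controls Juniper.
Corven holds 95% of Auriga, so Linh controls Auriga.
Linh holds 61% of Sable, so Linh controls Sable.
No other company's threshold is met.
Linh controls 7 companies.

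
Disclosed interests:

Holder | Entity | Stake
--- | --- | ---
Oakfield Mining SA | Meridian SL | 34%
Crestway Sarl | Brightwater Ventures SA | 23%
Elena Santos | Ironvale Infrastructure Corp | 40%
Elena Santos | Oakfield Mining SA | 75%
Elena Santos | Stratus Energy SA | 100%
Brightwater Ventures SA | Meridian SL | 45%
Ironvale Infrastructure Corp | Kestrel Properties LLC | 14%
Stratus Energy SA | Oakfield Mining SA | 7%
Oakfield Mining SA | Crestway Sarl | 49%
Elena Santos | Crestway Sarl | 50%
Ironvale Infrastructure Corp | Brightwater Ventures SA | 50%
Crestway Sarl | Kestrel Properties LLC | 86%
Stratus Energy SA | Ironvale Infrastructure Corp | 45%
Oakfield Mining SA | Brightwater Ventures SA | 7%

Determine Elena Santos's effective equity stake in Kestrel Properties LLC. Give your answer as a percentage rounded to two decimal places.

89.45%

Elena reaches Kestrel along 5 paths.
Via Ironvale: 40% × 14% = 5.6%.
Via Stratus → Ironvale: 100% × 45% × 14% = 6.3%.
Via Stratus → Oakfield → Crestway: 100% × 7% × 49% × 86% = 2.9498%.
Via Oakfield → Crestway: 75% × 49% × 86% = 31.605%.
Via Crestway: 50% × 86% = 43%.
Total: 5.6% + 6.3% + 2.9498% + 31.605% + 43% = 89.4548%.
Rounded: 89.45%.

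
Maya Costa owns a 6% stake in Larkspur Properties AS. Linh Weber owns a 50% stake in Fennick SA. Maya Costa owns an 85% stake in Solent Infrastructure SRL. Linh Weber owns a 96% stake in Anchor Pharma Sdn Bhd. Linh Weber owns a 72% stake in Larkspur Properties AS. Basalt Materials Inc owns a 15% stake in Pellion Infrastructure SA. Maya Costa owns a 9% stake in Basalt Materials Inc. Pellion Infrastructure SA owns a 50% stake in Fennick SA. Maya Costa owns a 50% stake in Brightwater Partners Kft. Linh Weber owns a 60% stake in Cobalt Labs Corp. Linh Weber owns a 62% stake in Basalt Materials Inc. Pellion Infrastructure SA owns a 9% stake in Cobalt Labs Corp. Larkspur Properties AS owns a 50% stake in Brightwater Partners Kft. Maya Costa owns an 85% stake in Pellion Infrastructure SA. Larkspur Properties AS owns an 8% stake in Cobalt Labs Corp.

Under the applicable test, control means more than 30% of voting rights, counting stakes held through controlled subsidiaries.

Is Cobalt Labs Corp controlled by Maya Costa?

Maya holds 50% of Brightwater, so Maya controls Brightwater.
Maya holds 85% of Pellion, so Maya controls Pellion.
Maya holds 85% of Solent, so Maya controls Solent.
Pellion holds 50% of Fennick, so Maya controls Fennick.
In Cobalt, Maya's side holds only 9%, not > 30%.
So Maya does not control Cobalt.

No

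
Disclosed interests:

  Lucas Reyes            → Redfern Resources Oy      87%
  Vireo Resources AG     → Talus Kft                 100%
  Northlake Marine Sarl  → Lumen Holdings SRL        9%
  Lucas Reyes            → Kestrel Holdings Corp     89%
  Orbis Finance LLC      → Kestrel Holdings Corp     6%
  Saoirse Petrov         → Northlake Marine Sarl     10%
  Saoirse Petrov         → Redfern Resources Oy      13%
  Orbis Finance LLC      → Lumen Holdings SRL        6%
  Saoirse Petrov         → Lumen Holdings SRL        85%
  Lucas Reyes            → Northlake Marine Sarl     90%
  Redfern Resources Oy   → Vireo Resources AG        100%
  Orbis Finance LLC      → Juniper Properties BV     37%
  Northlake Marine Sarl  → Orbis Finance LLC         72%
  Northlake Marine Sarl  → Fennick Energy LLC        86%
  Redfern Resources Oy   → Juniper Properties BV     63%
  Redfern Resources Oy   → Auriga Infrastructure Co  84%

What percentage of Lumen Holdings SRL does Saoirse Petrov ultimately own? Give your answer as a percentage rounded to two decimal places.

Saoirse reaches Lumen along 3 paths.
Direct stake: 85% = 85%.
Via Northlake → Orbis: 10% × 72% × 6% = 0.432%.
Via Northlake: 10% × 9% = 0.9%.
Total: 85% + 0.432% + 0.9% = 86.332%.
Rounded: 86.33%.

86.33%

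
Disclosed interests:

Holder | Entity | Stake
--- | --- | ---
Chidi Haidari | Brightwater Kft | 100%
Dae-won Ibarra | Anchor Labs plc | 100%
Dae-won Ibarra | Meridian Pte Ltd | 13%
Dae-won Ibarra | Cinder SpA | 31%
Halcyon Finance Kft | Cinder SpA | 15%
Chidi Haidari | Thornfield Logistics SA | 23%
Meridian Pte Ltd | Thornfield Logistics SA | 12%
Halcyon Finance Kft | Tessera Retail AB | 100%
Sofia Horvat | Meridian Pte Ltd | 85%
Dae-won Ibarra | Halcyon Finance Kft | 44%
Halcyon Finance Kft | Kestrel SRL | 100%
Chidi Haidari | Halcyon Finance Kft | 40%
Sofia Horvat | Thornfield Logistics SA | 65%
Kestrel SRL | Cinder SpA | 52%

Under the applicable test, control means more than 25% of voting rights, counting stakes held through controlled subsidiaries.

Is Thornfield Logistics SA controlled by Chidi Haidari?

No

Chidi holds 40% of Halcyon, so Chidi controls Halcyon.
Halcyon holds 100% of Tessera, so Chidi controls Tessera.
Halcyon holds 100% of Kestrel, so Chidi controls Kestrel.
Chidi holds 100% of Brightwater, so Chidi controls Brightwater.
Halcyon and Kestrel together hold 15% + 52% = 67% of Cinder, so Chidi controls Cinder.
In Thornfield, Chidi's side holds only 23%, not > 25%.
So Chidi does not control Thornfield.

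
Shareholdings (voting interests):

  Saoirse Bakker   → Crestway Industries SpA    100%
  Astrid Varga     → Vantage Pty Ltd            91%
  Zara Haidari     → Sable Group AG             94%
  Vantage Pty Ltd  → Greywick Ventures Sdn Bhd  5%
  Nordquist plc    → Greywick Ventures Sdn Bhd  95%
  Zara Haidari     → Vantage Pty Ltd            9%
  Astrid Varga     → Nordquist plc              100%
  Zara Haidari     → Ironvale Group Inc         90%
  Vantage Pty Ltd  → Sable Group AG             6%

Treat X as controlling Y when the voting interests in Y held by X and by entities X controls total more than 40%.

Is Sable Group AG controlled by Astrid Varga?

No

Astrid holds 91% of Vantage, so Astrid controls Vantage.
Astrid holds 100% of Nordquist, so Astrid controls Nordquist.
Nordquist and Vantage together hold 95% + 5% = 100% of Greywick, so Astrid controls Greywick.
In Sable, Astrid's side holds only 6%, not > 40%.
So Astrid does not control Sable.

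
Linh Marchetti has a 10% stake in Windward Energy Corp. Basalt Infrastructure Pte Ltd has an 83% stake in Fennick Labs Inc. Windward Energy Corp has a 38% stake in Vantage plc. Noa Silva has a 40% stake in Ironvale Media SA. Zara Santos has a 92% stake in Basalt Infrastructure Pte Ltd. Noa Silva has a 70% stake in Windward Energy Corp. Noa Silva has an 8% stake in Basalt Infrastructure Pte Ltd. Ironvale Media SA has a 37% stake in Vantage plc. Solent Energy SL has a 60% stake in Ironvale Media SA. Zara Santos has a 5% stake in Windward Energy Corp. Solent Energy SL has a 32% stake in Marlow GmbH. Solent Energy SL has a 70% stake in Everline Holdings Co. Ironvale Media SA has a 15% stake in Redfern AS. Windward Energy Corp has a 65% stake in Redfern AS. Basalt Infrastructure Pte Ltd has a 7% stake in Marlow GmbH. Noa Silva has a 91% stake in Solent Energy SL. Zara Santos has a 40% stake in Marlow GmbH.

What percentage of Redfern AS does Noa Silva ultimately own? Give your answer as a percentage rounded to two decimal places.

59.69%

Noa reaches Redfern along 3 paths.
Via Windward: 70% × 65% = 45.5%.
Via Ironvale: 40% × 15% = 6%.
Via Solent → Ironvale: 91% × 60% × 15% = 8.19%.
Total: 45.5% + 6% + 8.19% = 59.69%.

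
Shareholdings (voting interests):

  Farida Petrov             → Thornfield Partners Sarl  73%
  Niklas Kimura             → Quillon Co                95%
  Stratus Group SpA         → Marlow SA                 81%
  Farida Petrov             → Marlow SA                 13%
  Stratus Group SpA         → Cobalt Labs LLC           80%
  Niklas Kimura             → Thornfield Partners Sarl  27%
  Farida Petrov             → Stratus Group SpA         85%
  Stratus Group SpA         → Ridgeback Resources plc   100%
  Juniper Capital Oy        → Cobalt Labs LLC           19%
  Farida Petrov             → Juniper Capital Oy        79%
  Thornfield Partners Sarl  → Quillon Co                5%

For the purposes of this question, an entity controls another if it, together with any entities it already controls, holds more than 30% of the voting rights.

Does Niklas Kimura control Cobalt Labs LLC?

Niklas holds 95% of Quillon, so Niklas controls Quillon.
Neither Niklas nor any entity Niklas controls holds any voting interest in Cobalt.
So Niklas does not control Cobalt.

No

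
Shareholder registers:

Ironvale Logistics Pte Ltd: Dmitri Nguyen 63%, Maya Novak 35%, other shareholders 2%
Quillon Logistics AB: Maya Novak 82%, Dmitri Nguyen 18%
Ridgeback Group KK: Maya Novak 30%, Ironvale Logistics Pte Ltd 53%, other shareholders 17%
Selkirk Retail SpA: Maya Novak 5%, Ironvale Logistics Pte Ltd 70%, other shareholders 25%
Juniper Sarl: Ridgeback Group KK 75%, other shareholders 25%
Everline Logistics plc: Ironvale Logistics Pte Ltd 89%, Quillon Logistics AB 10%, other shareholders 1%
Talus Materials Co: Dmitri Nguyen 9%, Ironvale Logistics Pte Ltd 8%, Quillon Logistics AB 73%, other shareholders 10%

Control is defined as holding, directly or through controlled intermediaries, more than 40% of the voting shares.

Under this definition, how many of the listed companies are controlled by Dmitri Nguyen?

5

Dmitri holds 63% of Ironvale, so Dmitri controls Ironvale.
Ironvale holds 53% of Ridgeback, so Dmitri controls Ridgeback.
Ironvale holds 70% of Selkirk, so Dmitri controls Selkirk.
Ridgeback holds 75% of Juniper, so Dmitri controls Juniper.
Ironvale holds 89% of Everline, so Dmitri controls Everline.
No other company's threshold is met.
Dmitri controls 5 companies.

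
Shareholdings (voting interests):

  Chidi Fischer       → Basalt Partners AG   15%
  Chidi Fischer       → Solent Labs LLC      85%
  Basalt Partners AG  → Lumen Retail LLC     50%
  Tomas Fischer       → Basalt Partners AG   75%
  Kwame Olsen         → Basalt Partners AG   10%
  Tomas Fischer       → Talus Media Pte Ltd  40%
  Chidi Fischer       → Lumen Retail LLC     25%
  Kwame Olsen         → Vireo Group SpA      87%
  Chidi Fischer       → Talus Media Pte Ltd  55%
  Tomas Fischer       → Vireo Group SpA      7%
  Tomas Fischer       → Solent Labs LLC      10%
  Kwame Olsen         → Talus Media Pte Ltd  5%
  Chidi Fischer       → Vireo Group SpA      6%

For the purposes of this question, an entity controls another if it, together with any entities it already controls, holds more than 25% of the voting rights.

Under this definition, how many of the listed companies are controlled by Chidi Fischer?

2

Chidi holds 85% of Solent, so Chidi controls Solent.
Chidi holds 55% of Talus, so Chidi controls Talus.
No other company's threshold is met.
Chidi controls 2 companies.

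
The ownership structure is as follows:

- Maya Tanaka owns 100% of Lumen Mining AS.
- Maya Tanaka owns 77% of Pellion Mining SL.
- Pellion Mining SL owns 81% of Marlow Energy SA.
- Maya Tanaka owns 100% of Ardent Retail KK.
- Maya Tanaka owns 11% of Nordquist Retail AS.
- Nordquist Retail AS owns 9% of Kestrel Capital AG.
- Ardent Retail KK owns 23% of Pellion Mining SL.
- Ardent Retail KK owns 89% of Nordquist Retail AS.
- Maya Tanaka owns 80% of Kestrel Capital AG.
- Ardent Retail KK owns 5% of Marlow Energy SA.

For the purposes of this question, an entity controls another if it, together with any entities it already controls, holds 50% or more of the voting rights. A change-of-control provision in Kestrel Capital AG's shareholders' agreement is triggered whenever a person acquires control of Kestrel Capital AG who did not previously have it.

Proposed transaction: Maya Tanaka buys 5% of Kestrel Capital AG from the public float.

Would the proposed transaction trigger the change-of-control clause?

No

The purchase changes only Maya's holdings, so Maya is the only person who could newly come to control Kestrel.
Maya holds 100% of Ardent, so Maya controls Ardent.
Maya and Ardent together hold 11% + 89% = 100% of Nordquist, so Maya controls Nordquist.
Nordquist and Maya together hold 9% + 80% = 89% of Kestrel, so Maya controls Kestrel.
So Maya already controls Kestrel before the transaction.
After the purchase, Maya's direct stake in Kestrel rises to 80% + 5% = 85%.
Maya controlled Kestrel already, so this is not a new person acquiring control; every other person's position is unchanged or reduced.
No new person acquires control, so the clause is not triggered.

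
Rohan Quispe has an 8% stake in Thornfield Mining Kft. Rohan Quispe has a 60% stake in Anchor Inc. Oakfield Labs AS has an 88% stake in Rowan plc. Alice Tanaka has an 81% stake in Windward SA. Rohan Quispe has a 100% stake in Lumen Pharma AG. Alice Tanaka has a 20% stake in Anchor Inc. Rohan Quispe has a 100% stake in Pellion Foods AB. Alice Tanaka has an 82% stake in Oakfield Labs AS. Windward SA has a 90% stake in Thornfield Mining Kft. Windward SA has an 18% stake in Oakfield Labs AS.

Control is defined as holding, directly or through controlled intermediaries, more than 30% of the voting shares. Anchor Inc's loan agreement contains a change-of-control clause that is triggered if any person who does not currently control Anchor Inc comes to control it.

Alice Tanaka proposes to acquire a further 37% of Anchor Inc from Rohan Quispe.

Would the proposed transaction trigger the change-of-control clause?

Yes

The purchase adds only to Alice's holdings (Rohan's stake shrinks), so Alice is the only person who could newly come to control Anchor.
Alice holds 81% of Windward, so Alice controls Windward.
Windward holds 90% of Thornfield, so Alice controls Thornfield.
Alice and Windward together hold 82% + 18% = 100% of Oakfield, so Alice controls Oakfield.
Oakfield holds 88% of Rowan, so Alice controls Rowan.
In Anchor, Alice's side holds only 20%, not > 30%.
So before the transaction, Alice does not control Anchor.
After the purchase, Alice's direct stake in Anchor rises to 20% + 37% = 57%, and Rohan's stake falls to 23%.
Alice holds 57% of Anchor, so Alice controls Anchor.
Alice did not control Anchor before and does after, so the clause is triggered.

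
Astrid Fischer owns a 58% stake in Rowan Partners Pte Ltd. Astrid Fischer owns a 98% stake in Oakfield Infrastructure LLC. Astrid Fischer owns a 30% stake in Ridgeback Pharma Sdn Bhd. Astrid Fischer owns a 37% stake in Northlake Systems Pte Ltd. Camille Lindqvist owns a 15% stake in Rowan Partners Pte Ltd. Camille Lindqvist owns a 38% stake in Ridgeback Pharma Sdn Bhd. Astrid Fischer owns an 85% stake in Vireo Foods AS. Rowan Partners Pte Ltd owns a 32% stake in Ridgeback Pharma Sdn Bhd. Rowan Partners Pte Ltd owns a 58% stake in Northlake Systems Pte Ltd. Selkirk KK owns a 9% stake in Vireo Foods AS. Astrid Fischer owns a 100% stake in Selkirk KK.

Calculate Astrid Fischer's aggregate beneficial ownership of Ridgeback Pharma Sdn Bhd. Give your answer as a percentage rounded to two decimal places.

Astrid reaches Ridgeback along 2 paths.
Via Rowan: 58% × 32% = 18.56%.
Direct stake: 30% = 30%.
Total: 18.56% + 30% = 48.56%.

48.56%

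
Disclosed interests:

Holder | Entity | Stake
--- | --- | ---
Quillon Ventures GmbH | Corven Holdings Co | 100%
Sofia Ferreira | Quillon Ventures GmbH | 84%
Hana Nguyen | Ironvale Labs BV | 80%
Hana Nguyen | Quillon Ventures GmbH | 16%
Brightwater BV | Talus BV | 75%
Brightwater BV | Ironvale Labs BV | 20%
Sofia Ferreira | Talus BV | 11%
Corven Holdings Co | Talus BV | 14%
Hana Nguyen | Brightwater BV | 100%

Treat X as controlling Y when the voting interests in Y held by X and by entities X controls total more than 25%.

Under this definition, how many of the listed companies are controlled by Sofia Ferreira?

2

Sofia holds 84% of Quillon, so Sofia controls Quillon.
Quillon holds 100% of Corven, so Sofia controls Corven.
No other company's threshold is met.
Sofia controls 2 companies.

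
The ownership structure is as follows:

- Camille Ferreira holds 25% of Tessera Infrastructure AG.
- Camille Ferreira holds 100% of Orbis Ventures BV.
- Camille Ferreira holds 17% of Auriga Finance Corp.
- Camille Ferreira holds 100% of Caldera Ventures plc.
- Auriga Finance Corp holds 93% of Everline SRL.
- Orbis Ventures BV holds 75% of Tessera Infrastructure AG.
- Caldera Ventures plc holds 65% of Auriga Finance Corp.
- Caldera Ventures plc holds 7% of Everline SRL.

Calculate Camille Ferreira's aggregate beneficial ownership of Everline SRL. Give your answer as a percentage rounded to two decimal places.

Camille reaches Everline along 3 paths.
Via Caldera: 100% × 7% = 7%.
Via Caldera → Auriga: 100% × 65% × 93% = 60.45%.
Via Auriga: 17% × 93% = 15.81%.
Total: 7% + 60.45% + 15.81% = 83.26%.

83.26%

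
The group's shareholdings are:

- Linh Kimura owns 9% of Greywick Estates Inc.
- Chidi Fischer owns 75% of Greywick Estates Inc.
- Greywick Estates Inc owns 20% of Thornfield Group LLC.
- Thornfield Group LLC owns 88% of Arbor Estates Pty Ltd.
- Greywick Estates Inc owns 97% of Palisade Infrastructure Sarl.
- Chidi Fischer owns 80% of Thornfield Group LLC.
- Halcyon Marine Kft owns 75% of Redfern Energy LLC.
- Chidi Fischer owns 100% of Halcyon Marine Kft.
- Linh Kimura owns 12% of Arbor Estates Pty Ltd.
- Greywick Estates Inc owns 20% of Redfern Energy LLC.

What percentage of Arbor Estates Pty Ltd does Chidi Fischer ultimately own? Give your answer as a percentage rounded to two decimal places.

Chidi reaches Arbor along 2 paths.
Via Greywick → Thornfield: 75% × 20% × 88% = 13.2%.
Via Thornfield: 80% × 88% = 70.4%.
Total: 13.2% + 70.4% = 83.6%.
Rounded: 83.60%.

83.60%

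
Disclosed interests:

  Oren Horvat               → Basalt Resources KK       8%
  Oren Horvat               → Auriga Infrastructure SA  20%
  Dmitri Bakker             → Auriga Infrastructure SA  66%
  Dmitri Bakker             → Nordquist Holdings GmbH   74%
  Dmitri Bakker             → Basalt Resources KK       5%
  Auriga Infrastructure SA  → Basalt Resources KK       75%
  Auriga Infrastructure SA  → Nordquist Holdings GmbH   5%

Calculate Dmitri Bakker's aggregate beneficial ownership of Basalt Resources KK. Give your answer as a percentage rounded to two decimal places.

Dmitri reaches Basalt along 2 paths.
Via Auriga: 66% × 75% = 49.5%.
Direct stake: 5% = 5%.
Total: 49.5% + 5% = 54.5%.
Rounded: 54.50%.

54.50%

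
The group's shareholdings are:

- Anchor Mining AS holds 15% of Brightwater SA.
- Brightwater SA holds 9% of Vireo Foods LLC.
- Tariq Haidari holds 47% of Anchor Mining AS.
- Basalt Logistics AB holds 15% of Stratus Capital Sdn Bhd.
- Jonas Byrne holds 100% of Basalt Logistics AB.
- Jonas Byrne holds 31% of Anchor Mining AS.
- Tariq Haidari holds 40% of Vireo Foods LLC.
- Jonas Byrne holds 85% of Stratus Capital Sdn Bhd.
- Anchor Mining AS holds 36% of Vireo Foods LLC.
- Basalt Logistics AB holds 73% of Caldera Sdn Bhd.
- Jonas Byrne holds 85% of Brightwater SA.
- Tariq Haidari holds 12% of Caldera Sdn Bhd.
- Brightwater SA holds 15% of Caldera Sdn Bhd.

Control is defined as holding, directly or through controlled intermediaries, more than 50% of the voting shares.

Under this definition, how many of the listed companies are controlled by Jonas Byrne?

4

Jonas holds 85% of Brightwater, so Jonas controls Brightwater.
Jonas holds 100% of Basalt, so Jonas controls Basalt.
Basalt and Brightwater together hold 73% + 15% = 88% of Caldera, so Jonas controls Caldera.
Basalt and Jonas together hold 15% + 85% = 100% of Stratus, so Jonas controls Stratus.
No other company's threshold is met.
Jonas controls 4 companies.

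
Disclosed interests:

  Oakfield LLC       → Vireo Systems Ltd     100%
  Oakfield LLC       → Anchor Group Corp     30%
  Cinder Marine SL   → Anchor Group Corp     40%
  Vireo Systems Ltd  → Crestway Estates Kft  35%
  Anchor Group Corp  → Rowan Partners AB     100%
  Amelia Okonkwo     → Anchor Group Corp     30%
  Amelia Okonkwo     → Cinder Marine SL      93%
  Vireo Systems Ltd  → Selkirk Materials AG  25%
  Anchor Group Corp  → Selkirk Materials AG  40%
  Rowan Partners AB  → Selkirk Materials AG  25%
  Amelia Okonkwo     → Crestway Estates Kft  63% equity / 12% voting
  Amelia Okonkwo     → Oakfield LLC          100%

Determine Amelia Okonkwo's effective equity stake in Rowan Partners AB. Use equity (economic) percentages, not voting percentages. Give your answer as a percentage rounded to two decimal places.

97.20%

Amelia reaches Rowan along 3 paths.
Via Cinder → Anchor: 93% × 40% × 100% = 37.2%.
Via Oakfield → Anchor: 100% × 30% × 100% = 30%.
Via Anchor: 30% × 100% = 30%.
Total: 37.2% + 30% + 30% = 97.2%.
Rounded: 97.20%.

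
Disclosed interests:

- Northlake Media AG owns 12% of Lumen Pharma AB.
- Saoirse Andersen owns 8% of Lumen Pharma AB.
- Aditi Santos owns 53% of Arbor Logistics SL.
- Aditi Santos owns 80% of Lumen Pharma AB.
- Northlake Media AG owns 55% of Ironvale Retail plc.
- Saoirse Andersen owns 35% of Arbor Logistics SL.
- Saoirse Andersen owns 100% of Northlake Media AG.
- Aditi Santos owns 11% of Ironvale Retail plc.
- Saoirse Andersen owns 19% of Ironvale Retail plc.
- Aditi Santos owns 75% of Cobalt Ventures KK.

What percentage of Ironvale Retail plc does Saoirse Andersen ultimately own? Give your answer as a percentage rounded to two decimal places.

74.00%

Saoirse reaches Ironvale along 2 paths.
Via Northlake: 100% × 55% = 55%.
Direct stake: 19% = 19%.
Total: 55% + 19% = 74%.
Rounded: 74.00%.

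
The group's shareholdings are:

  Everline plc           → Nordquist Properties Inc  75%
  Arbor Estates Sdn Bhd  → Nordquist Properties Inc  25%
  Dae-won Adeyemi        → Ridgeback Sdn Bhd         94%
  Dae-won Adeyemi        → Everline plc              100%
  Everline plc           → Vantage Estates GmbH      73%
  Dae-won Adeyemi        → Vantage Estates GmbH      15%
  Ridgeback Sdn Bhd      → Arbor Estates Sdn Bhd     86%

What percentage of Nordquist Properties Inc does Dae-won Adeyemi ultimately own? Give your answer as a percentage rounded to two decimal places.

Dae-won reaches Nordquist along 2 paths.
Via Ridgeback → Arbor: 94% × 86% × 25% = 20.21%.
Via Everline: 100% × 75% = 75%.
Total: 20.21% + 75% = 95.21%.

95.21%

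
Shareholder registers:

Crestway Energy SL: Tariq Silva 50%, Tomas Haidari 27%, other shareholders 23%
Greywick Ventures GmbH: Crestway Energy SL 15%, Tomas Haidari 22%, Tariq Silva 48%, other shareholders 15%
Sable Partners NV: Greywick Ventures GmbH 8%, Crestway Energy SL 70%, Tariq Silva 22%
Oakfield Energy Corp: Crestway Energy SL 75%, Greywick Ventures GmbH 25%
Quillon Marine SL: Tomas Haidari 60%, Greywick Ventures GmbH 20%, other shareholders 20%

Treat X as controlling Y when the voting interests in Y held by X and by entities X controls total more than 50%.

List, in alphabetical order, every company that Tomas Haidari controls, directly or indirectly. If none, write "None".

Quillon Marine SL

Tomas holds 60% of Quillon, so Tomas controls Quillon.
No other company's threshold is met.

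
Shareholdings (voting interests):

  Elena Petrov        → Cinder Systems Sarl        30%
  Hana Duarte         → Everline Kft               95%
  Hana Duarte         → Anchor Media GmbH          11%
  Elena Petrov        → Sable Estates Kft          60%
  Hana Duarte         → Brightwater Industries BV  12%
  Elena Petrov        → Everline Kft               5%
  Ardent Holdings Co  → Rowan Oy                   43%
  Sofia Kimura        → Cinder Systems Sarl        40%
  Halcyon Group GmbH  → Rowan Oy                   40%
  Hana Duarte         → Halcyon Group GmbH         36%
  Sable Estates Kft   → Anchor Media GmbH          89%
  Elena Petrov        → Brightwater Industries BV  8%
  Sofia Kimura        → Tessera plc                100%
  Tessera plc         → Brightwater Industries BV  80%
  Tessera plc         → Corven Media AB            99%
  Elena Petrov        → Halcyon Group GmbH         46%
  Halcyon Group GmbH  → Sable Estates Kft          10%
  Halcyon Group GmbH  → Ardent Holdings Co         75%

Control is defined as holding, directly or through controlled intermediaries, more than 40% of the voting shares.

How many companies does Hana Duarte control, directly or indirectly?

1

Hana holds 95% of Everline, so Hana controls Everline.
No other company's threshold is met.
Hana controls 1 company.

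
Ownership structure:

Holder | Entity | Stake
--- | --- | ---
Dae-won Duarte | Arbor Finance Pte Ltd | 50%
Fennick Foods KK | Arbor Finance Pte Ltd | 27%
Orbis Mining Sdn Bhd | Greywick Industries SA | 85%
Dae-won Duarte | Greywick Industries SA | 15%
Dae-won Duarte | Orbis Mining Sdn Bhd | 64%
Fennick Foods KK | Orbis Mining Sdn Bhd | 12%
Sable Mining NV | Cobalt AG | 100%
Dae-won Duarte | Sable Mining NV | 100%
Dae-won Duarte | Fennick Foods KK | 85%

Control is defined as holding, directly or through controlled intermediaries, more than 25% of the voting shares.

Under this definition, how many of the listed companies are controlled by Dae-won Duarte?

Dae-won holds 85% of Fennick, so Dae-won controls Fennick.
Dae-won holds 100% of Sable, so Dae-won controls Sable.
Fennick and Dae-won together hold 12% + 64% = 76% of Orbis, so Dae-won controls Orbis.
Sable holds 100% of Cobalt, so Dae-won controls Cobalt.
Fennick and Dae-won together hold 27% + 50% = 77% of Arbor, so Dae-won controls Arbor.
Dae-won and Orbis together hold 15% + 85% = 100% of Greywick, so Dae-won controls Greywick.
Dae-won controls 6 companies.

6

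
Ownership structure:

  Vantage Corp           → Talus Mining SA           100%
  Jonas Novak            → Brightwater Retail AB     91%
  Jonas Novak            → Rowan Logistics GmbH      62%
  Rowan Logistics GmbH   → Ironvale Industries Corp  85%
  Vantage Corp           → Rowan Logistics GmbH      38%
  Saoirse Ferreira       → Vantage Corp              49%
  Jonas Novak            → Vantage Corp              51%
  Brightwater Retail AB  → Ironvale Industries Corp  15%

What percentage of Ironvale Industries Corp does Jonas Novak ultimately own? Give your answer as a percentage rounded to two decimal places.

Jonas reaches Ironvale along 3 paths.
Via Rowan: 62% × 85% = 52.7%.
Via Vantage → Rowan: 51% × 38% × 85% = 16.473%.
Via Brightwater: 91% × 15% = 13.65%.
Total: 52.7% + 16.473% + 13.65% = 82.823%.
Rounded: 82.82%.

82.82%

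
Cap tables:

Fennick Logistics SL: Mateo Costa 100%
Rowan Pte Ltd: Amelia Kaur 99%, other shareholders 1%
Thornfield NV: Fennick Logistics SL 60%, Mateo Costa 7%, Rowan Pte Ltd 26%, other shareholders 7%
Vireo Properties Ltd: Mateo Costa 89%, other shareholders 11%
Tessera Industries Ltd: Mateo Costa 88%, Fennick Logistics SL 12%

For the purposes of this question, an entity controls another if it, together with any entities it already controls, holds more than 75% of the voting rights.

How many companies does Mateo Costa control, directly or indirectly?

Mateo holds 100% of Fennick, so Mateo controls Fennick.
Mateo holds 89% of Vireo, so Mateo controls Vireo.
Mateo and Fennick together hold 88% + 12% = 100% of Tessera, so Mateo controls Tessera.
No other company's threshold is met.
Mateo controls 3 companies.

3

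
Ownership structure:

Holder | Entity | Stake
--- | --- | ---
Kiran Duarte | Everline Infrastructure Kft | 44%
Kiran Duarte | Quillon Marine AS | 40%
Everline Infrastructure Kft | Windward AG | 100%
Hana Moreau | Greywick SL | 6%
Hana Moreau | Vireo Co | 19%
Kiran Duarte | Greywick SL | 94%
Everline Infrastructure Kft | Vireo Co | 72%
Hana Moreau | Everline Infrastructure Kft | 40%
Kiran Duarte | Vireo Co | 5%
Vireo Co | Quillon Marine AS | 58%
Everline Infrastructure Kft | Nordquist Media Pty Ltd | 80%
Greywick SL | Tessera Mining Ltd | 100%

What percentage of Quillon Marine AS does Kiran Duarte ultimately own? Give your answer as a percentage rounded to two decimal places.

61.27%

Kiran reaches Quillon along 3 paths.
Direct stake: 40% = 40%.
Via Everline → Vireo: 44% × 72% × 58% = 18.3744%.
Via Vireo: 5% × 58% = 2.9%.
Total: 40% + 18.3744% + 2.9% = 61.2744%.
Rounded: 61.27%.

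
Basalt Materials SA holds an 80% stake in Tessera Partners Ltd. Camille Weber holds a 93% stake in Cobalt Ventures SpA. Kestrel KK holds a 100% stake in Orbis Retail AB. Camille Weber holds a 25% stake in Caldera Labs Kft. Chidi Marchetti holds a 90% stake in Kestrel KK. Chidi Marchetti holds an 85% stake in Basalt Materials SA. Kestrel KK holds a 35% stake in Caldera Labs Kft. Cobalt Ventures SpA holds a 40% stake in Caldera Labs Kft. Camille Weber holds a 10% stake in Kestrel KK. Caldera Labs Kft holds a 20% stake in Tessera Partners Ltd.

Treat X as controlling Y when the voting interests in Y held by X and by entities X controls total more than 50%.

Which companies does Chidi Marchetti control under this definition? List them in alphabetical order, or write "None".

Basalt Materials SA, Kestrel KK, Orbis Retail AB, Tessera Partners Ltd

Chidi holds 85% of Basalt, so Chidi controls Basalt.
Chidi holds 90% of Kestrel, so Chidi controls Kestrel.
Kestrel holds 100% of Orbis, so Chidi controls Orbis.
Basalt holds 80% of Tessera, so Chidi controls Tessera.
No other company's threshold is met.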